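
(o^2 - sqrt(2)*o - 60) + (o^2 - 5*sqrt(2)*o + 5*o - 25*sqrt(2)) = 2*o^2 - 6*sqrt(2)*o + 5*o - 60 - 25*sqrt(2)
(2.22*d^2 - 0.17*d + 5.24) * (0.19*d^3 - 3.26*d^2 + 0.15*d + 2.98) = 0.4218*d^5 - 7.2695*d^4 + 1.8828*d^3 - 10.4923*d^2 + 0.2794*d + 15.6152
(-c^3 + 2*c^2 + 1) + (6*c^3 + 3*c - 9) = 5*c^3 + 2*c^2 + 3*c - 8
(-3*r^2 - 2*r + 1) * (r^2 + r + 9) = -3*r^4 - 5*r^3 - 28*r^2 - 17*r + 9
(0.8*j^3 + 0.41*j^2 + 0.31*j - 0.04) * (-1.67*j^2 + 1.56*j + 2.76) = -1.336*j^5 + 0.5633*j^4 + 2.3299*j^3 + 1.682*j^2 + 0.7932*j - 0.1104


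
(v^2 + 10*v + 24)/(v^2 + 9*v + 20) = (v + 6)/(v + 5)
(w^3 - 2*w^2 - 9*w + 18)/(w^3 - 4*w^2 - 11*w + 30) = (w - 3)/(w - 5)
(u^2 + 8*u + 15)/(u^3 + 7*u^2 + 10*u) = (u + 3)/(u*(u + 2))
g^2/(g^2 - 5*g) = g/(g - 5)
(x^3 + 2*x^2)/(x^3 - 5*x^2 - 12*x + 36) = x^2*(x + 2)/(x^3 - 5*x^2 - 12*x + 36)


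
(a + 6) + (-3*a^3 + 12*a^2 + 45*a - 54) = -3*a^3 + 12*a^2 + 46*a - 48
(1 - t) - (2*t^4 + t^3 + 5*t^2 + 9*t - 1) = -2*t^4 - t^3 - 5*t^2 - 10*t + 2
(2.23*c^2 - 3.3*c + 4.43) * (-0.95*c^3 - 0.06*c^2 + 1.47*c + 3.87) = -2.1185*c^5 + 3.0012*c^4 - 0.7324*c^3 + 3.5133*c^2 - 6.2589*c + 17.1441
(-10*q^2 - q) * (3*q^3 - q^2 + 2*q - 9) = -30*q^5 + 7*q^4 - 19*q^3 + 88*q^2 + 9*q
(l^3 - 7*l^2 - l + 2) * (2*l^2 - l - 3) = 2*l^5 - 15*l^4 + 2*l^3 + 26*l^2 + l - 6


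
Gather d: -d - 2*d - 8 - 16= -3*d - 24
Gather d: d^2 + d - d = d^2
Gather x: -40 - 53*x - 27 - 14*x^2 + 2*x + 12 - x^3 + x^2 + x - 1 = -x^3 - 13*x^2 - 50*x - 56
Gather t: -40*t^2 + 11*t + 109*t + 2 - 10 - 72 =-40*t^2 + 120*t - 80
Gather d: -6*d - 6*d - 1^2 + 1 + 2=2 - 12*d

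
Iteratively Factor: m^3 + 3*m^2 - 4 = (m + 2)*(m^2 + m - 2) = (m - 1)*(m + 2)*(m + 2)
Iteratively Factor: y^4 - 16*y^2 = (y)*(y^3 - 16*y) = y^2*(y^2 - 16) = y^2*(y + 4)*(y - 4)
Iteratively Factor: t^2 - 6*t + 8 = (t - 2)*(t - 4)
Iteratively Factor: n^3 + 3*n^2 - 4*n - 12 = (n + 2)*(n^2 + n - 6) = (n - 2)*(n + 2)*(n + 3)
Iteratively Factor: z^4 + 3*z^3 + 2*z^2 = (z)*(z^3 + 3*z^2 + 2*z) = z*(z + 1)*(z^2 + 2*z) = z*(z + 1)*(z + 2)*(z)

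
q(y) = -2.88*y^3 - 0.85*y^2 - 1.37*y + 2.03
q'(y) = -8.64*y^2 - 1.7*y - 1.37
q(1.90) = -23.40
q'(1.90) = -35.79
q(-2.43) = 41.66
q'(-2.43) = -48.26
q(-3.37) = 107.22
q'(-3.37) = -93.76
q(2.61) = -58.54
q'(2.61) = -64.66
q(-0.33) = 2.49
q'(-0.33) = -1.75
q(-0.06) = 2.11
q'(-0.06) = -1.30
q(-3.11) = 84.70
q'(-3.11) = -79.65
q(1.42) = -9.88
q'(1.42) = -21.21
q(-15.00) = 9551.33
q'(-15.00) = -1919.87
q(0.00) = 2.03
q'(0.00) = -1.37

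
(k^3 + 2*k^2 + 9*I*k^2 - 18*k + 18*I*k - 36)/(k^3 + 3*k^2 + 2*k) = (k^2 + 9*I*k - 18)/(k*(k + 1))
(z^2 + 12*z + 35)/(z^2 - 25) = (z + 7)/(z - 5)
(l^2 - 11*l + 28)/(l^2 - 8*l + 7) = (l - 4)/(l - 1)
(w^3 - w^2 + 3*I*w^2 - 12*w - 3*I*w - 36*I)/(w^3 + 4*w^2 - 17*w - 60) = (w + 3*I)/(w + 5)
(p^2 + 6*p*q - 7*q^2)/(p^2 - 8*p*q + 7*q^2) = (p + 7*q)/(p - 7*q)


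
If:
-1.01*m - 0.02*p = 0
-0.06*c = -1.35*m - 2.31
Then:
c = 38.5 - 0.445544554455446*p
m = -0.0198019801980198*p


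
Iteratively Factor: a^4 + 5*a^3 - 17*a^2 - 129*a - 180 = (a + 3)*(a^3 + 2*a^2 - 23*a - 60) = (a - 5)*(a + 3)*(a^2 + 7*a + 12) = (a - 5)*(a + 3)^2*(a + 4)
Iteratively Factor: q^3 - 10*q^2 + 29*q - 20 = (q - 4)*(q^2 - 6*q + 5) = (q - 5)*(q - 4)*(q - 1)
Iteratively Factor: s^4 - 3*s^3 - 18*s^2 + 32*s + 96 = (s + 2)*(s^3 - 5*s^2 - 8*s + 48) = (s + 2)*(s + 3)*(s^2 - 8*s + 16) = (s - 4)*(s + 2)*(s + 3)*(s - 4)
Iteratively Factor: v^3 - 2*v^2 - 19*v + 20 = (v - 5)*(v^2 + 3*v - 4) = (v - 5)*(v + 4)*(v - 1)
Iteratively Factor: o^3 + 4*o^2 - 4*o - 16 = (o + 2)*(o^2 + 2*o - 8) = (o + 2)*(o + 4)*(o - 2)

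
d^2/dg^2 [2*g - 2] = 0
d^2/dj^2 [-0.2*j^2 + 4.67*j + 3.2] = -0.400000000000000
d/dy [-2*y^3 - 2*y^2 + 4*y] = -6*y^2 - 4*y + 4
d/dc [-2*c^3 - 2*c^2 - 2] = 2*c*(-3*c - 2)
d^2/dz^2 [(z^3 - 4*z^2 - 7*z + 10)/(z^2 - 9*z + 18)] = 40*(z^3 - 12*z^2 + 54*z - 90)/(z^6 - 27*z^5 + 297*z^4 - 1701*z^3 + 5346*z^2 - 8748*z + 5832)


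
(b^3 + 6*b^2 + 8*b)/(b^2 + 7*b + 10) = b*(b + 4)/(b + 5)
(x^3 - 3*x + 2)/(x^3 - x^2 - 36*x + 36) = (x^2 + x - 2)/(x^2 - 36)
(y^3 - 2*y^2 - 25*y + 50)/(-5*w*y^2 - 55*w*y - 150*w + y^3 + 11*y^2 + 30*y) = (y^2 - 7*y + 10)/(-5*w*y - 30*w + y^2 + 6*y)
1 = 1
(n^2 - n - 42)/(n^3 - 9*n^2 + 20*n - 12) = (n^2 - n - 42)/(n^3 - 9*n^2 + 20*n - 12)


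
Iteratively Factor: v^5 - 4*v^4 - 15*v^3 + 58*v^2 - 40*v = (v + 4)*(v^4 - 8*v^3 + 17*v^2 - 10*v) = v*(v + 4)*(v^3 - 8*v^2 + 17*v - 10) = v*(v - 1)*(v + 4)*(v^2 - 7*v + 10) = v*(v - 2)*(v - 1)*(v + 4)*(v - 5)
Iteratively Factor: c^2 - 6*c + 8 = (c - 4)*(c - 2)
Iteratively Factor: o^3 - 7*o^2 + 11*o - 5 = (o - 5)*(o^2 - 2*o + 1) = (o - 5)*(o - 1)*(o - 1)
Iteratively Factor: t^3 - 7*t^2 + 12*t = (t)*(t^2 - 7*t + 12) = t*(t - 4)*(t - 3)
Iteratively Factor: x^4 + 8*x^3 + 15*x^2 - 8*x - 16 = (x + 1)*(x^3 + 7*x^2 + 8*x - 16) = (x - 1)*(x + 1)*(x^2 + 8*x + 16) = (x - 1)*(x + 1)*(x + 4)*(x + 4)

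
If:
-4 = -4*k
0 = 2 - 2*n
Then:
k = 1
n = 1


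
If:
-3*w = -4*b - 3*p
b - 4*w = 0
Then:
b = 4*w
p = -13*w/3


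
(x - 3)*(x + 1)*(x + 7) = x^3 + 5*x^2 - 17*x - 21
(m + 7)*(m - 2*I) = m^2 + 7*m - 2*I*m - 14*I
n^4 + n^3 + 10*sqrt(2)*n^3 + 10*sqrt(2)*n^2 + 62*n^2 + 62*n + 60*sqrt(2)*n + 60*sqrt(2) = (n + 1)*(n + 2*sqrt(2))*(n + 3*sqrt(2))*(n + 5*sqrt(2))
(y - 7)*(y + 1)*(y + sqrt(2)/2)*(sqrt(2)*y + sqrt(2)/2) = sqrt(2)*y^4 - 11*sqrt(2)*y^3/2 + y^3 - 10*sqrt(2)*y^2 - 11*y^2/2 - 10*y - 7*sqrt(2)*y/2 - 7/2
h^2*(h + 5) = h^3 + 5*h^2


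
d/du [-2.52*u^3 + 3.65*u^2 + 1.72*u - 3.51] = -7.56*u^2 + 7.3*u + 1.72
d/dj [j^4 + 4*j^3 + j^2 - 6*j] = 4*j^3 + 12*j^2 + 2*j - 6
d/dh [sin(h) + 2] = cos(h)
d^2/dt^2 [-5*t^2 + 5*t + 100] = -10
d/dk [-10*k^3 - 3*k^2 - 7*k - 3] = -30*k^2 - 6*k - 7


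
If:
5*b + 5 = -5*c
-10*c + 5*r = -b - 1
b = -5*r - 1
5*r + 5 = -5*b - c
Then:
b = -1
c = 0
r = 0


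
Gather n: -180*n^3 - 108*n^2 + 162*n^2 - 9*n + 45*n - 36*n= -180*n^3 + 54*n^2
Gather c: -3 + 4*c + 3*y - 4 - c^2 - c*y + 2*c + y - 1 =-c^2 + c*(6 - y) + 4*y - 8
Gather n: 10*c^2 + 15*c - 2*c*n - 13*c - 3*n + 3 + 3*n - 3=10*c^2 - 2*c*n + 2*c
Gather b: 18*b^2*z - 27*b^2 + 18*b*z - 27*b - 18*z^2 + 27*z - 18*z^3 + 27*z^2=b^2*(18*z - 27) + b*(18*z - 27) - 18*z^3 + 9*z^2 + 27*z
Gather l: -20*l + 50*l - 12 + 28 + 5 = 30*l + 21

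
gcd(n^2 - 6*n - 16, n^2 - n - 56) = n - 8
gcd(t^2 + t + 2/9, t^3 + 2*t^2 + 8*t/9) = t + 2/3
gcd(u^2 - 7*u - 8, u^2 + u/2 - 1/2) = u + 1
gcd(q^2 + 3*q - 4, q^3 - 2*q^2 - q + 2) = q - 1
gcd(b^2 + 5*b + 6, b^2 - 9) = b + 3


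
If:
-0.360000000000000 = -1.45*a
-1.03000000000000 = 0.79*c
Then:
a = 0.25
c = -1.30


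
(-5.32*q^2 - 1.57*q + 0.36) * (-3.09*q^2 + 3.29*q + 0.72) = 16.4388*q^4 - 12.6515*q^3 - 10.1081*q^2 + 0.0539999999999998*q + 0.2592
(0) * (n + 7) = 0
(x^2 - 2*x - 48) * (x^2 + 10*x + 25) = x^4 + 8*x^3 - 43*x^2 - 530*x - 1200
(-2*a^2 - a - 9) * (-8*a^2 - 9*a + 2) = 16*a^4 + 26*a^3 + 77*a^2 + 79*a - 18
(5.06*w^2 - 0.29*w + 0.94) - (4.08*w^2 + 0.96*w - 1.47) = 0.98*w^2 - 1.25*w + 2.41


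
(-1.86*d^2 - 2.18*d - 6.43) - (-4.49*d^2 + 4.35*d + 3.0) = 2.63*d^2 - 6.53*d - 9.43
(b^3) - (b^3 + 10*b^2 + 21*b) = -10*b^2 - 21*b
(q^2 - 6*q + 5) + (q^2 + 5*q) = 2*q^2 - q + 5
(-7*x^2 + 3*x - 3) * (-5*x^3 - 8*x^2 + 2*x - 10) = 35*x^5 + 41*x^4 - 23*x^3 + 100*x^2 - 36*x + 30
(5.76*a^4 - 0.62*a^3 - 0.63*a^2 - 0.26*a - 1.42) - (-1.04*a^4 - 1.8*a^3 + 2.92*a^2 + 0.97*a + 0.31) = 6.8*a^4 + 1.18*a^3 - 3.55*a^2 - 1.23*a - 1.73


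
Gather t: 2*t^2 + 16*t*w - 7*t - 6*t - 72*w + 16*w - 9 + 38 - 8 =2*t^2 + t*(16*w - 13) - 56*w + 21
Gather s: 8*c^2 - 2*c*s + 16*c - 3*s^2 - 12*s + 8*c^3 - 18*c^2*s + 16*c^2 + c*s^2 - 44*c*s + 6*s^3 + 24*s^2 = 8*c^3 + 24*c^2 + 16*c + 6*s^3 + s^2*(c + 21) + s*(-18*c^2 - 46*c - 12)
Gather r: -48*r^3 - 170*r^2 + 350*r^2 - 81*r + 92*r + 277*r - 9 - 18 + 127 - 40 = -48*r^3 + 180*r^2 + 288*r + 60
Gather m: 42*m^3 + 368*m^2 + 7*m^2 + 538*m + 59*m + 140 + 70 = 42*m^3 + 375*m^2 + 597*m + 210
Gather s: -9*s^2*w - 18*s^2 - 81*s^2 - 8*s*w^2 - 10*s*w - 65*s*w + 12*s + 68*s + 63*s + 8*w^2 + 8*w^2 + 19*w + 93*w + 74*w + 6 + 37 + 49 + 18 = s^2*(-9*w - 99) + s*(-8*w^2 - 75*w + 143) + 16*w^2 + 186*w + 110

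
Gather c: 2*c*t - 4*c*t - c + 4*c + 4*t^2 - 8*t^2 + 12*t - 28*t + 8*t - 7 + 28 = c*(3 - 2*t) - 4*t^2 - 8*t + 21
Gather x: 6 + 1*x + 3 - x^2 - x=9 - x^2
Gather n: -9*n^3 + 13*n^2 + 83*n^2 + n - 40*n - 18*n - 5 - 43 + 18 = -9*n^3 + 96*n^2 - 57*n - 30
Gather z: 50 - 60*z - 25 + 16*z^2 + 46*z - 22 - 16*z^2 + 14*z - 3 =0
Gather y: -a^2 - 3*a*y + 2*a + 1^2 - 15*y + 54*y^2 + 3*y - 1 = -a^2 + 2*a + 54*y^2 + y*(-3*a - 12)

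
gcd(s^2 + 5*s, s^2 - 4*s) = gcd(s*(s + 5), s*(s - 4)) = s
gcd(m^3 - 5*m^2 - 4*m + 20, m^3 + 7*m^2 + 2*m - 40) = m - 2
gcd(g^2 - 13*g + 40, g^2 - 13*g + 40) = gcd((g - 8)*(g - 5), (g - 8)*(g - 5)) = g^2 - 13*g + 40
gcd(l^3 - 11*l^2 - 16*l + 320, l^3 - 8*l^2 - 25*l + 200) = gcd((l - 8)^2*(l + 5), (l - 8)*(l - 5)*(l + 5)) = l^2 - 3*l - 40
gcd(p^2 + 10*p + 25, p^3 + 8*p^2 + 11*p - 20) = p + 5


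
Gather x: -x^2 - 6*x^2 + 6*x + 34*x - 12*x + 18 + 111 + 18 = -7*x^2 + 28*x + 147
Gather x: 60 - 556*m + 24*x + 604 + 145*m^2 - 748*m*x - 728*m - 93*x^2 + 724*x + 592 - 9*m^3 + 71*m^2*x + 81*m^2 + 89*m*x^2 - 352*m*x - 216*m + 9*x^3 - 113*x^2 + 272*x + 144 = -9*m^3 + 226*m^2 - 1500*m + 9*x^3 + x^2*(89*m - 206) + x*(71*m^2 - 1100*m + 1020) + 1400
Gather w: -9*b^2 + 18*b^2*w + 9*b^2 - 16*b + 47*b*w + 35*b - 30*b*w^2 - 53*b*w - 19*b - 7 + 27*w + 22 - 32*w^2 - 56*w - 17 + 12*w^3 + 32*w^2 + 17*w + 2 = -30*b*w^2 + 12*w^3 + w*(18*b^2 - 6*b - 12)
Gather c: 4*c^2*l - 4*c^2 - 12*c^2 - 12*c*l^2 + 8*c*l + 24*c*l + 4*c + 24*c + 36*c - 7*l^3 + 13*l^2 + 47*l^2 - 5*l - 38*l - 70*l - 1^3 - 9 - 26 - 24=c^2*(4*l - 16) + c*(-12*l^2 + 32*l + 64) - 7*l^3 + 60*l^2 - 113*l - 60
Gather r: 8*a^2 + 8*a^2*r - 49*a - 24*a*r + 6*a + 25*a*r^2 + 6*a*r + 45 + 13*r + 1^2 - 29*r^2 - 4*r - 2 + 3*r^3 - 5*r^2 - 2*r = 8*a^2 - 43*a + 3*r^3 + r^2*(25*a - 34) + r*(8*a^2 - 18*a + 7) + 44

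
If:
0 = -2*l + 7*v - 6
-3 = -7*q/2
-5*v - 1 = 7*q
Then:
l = -79/10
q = 6/7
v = -7/5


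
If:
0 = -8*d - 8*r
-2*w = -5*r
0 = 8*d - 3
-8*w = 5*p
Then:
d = 3/8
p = 3/2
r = -3/8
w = -15/16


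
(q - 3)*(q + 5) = q^2 + 2*q - 15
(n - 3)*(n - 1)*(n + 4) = n^3 - 13*n + 12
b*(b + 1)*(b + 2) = b^3 + 3*b^2 + 2*b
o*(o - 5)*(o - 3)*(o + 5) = o^4 - 3*o^3 - 25*o^2 + 75*o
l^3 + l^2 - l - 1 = (l - 1)*(l + 1)^2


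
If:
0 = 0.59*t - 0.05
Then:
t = 0.08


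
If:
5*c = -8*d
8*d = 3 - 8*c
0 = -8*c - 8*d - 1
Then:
No Solution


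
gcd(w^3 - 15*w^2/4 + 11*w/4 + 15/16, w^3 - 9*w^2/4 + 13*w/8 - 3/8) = 1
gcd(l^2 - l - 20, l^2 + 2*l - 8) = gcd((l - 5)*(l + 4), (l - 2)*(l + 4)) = l + 4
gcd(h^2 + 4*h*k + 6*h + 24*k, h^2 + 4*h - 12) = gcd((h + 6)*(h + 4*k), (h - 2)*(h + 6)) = h + 6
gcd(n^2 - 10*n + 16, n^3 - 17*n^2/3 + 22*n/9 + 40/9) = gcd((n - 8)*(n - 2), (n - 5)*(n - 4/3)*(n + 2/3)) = 1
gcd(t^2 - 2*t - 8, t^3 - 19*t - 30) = t + 2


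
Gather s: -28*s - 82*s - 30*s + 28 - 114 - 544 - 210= -140*s - 840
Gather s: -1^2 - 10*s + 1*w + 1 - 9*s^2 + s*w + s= -9*s^2 + s*(w - 9) + w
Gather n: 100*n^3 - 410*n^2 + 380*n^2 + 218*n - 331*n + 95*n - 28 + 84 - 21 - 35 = 100*n^3 - 30*n^2 - 18*n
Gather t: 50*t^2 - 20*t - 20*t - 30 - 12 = 50*t^2 - 40*t - 42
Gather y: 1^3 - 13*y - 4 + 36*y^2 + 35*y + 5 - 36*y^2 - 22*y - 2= 0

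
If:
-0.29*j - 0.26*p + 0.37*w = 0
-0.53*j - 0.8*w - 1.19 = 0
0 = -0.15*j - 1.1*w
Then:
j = -2.83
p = 3.70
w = 0.39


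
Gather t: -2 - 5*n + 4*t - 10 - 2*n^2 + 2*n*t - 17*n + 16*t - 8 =-2*n^2 - 22*n + t*(2*n + 20) - 20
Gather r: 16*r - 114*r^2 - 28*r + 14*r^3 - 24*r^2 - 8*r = 14*r^3 - 138*r^2 - 20*r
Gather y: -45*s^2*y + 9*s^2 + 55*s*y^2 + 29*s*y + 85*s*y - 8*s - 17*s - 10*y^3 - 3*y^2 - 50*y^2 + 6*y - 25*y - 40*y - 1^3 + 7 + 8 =9*s^2 - 25*s - 10*y^3 + y^2*(55*s - 53) + y*(-45*s^2 + 114*s - 59) + 14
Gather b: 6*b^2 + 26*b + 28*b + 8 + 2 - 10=6*b^2 + 54*b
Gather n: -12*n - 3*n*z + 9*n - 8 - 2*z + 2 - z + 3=n*(-3*z - 3) - 3*z - 3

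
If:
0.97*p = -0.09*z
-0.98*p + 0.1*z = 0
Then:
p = 0.00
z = 0.00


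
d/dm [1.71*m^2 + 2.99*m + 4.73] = 3.42*m + 2.99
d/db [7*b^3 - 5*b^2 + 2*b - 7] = 21*b^2 - 10*b + 2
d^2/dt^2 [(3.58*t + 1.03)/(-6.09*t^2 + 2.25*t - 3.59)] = (-(3.58*t + 1.03)*(12.18*t - 2.25)*(24.36*t - 4.5) + (130.8132*t - 3.5646)*(6.09*t^2 - 2.25*t + 3.59))/(6.09*t^2 - 2.25*t + 3.59)^3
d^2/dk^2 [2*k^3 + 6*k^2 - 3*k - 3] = 12*k + 12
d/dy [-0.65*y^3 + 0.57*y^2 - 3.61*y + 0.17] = -1.95*y^2 + 1.14*y - 3.61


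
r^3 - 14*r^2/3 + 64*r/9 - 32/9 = (r - 2)*(r - 4/3)^2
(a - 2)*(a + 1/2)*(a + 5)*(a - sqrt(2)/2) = a^4 - sqrt(2)*a^3/2 + 7*a^3/2 - 17*a^2/2 - 7*sqrt(2)*a^2/4 - 5*a + 17*sqrt(2)*a/4 + 5*sqrt(2)/2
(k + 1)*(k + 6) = k^2 + 7*k + 6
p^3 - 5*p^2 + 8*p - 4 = (p - 2)^2*(p - 1)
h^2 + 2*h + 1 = (h + 1)^2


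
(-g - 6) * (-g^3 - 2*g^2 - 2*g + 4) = g^4 + 8*g^3 + 14*g^2 + 8*g - 24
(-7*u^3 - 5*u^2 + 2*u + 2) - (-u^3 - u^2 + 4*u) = -6*u^3 - 4*u^2 - 2*u + 2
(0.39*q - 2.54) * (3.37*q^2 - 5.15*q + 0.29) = 1.3143*q^3 - 10.5683*q^2 + 13.1941*q - 0.7366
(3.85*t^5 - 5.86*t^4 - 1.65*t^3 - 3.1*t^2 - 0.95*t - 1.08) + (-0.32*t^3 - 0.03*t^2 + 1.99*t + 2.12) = 3.85*t^5 - 5.86*t^4 - 1.97*t^3 - 3.13*t^2 + 1.04*t + 1.04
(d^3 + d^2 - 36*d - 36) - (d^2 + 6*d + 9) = d^3 - 42*d - 45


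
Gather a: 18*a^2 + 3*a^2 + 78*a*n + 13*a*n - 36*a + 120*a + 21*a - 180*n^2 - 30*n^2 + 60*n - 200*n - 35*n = 21*a^2 + a*(91*n + 105) - 210*n^2 - 175*n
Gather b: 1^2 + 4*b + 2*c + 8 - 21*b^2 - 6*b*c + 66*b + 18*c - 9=-21*b^2 + b*(70 - 6*c) + 20*c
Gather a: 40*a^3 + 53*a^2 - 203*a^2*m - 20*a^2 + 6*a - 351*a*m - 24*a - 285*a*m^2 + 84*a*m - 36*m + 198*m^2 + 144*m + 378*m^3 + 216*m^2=40*a^3 + a^2*(33 - 203*m) + a*(-285*m^2 - 267*m - 18) + 378*m^3 + 414*m^2 + 108*m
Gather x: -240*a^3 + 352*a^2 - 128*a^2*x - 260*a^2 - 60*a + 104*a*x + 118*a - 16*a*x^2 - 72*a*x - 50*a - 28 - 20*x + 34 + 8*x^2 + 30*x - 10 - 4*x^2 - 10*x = -240*a^3 + 92*a^2 + 8*a + x^2*(4 - 16*a) + x*(-128*a^2 + 32*a) - 4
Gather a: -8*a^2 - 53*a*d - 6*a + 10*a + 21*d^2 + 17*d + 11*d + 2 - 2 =-8*a^2 + a*(4 - 53*d) + 21*d^2 + 28*d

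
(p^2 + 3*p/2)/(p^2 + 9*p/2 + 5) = p*(2*p + 3)/(2*p^2 + 9*p + 10)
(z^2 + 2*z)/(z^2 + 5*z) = (z + 2)/(z + 5)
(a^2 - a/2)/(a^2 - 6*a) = (a - 1/2)/(a - 6)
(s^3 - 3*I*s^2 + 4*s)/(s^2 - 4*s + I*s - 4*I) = s*(s - 4*I)/(s - 4)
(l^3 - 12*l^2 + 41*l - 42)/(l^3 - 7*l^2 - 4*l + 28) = (l - 3)/(l + 2)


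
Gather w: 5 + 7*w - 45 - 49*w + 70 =30 - 42*w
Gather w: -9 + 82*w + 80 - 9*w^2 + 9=-9*w^2 + 82*w + 80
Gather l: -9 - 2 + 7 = -4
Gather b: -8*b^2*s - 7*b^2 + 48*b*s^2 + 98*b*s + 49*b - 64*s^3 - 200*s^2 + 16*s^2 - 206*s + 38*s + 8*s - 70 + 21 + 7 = b^2*(-8*s - 7) + b*(48*s^2 + 98*s + 49) - 64*s^3 - 184*s^2 - 160*s - 42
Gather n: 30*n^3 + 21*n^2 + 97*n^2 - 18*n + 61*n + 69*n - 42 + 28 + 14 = 30*n^3 + 118*n^2 + 112*n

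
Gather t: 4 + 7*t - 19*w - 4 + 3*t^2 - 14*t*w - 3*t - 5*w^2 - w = 3*t^2 + t*(4 - 14*w) - 5*w^2 - 20*w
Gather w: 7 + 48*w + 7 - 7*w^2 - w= -7*w^2 + 47*w + 14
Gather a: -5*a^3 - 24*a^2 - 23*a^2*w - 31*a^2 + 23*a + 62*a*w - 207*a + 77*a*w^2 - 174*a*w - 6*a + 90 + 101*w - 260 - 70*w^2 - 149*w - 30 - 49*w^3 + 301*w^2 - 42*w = -5*a^3 + a^2*(-23*w - 55) + a*(77*w^2 - 112*w - 190) - 49*w^3 + 231*w^2 - 90*w - 200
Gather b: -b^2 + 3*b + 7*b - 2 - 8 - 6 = -b^2 + 10*b - 16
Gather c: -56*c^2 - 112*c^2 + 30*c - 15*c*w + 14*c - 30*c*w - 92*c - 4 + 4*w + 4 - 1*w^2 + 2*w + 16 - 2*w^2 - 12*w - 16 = -168*c^2 + c*(-45*w - 48) - 3*w^2 - 6*w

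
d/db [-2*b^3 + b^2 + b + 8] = -6*b^2 + 2*b + 1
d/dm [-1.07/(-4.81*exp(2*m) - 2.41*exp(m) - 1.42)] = (-10.2934*exp(m) - 2.5787)*exp(m)/(4.81*exp(2*m) + 2.41*exp(m) + 1.42)^2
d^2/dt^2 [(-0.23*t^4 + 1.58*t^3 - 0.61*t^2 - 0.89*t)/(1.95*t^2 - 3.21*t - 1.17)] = (-1.74915*t^6 + 8.63811000000003*t^5 - 11.071188*t^4 + 11.54448*t^3 + 23.475582*t^2 + 0.793961999999997*t + 5.015088)/(7.414875*t^6 - 36.618075*t^5 + 46.93221*t^4 + 10.865529*t^3 - 28.159326*t^2 - 13.182507*t - 1.601613)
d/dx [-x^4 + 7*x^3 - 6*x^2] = x*(-4*x^2 + 21*x - 12)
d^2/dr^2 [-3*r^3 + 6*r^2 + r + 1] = 12 - 18*r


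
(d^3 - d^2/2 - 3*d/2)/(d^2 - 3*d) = (2*d^2 - d - 3)/(2*(d - 3))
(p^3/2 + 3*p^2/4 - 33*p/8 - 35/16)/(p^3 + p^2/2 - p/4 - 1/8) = (4*p^2 + 4*p - 35)/(2*(4*p^2 - 1))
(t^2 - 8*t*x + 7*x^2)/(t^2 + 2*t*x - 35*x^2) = (t^2 - 8*t*x + 7*x^2)/(t^2 + 2*t*x - 35*x^2)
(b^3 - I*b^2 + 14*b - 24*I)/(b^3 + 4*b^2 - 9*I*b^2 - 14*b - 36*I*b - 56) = (b^2 + I*b + 12)/(b^2 + b*(4 - 7*I) - 28*I)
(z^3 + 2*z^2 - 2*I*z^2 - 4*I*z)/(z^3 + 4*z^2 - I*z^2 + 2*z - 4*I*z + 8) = z*(z + 2)/(z^2 + z*(4 + I) + 4*I)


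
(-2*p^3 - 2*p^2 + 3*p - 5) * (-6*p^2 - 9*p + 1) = 12*p^5 + 30*p^4 - 2*p^3 + p^2 + 48*p - 5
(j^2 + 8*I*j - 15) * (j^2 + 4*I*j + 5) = j^4 + 12*I*j^3 - 42*j^2 - 20*I*j - 75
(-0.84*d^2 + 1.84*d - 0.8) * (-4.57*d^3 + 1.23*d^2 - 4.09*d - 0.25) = 3.8388*d^5 - 9.442*d^4 + 9.3548*d^3 - 8.2996*d^2 + 2.812*d + 0.2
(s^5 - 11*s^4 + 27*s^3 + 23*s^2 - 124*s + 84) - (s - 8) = s^5 - 11*s^4 + 27*s^3 + 23*s^2 - 125*s + 92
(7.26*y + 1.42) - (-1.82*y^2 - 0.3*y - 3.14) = 1.82*y^2 + 7.56*y + 4.56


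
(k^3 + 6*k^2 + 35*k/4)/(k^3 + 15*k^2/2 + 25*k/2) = (k + 7/2)/(k + 5)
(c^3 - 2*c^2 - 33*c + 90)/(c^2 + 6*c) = c - 8 + 15/c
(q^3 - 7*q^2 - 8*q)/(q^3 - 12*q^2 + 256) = q*(q + 1)/(q^2 - 4*q - 32)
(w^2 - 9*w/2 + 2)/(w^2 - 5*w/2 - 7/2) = (-2*w^2 + 9*w - 4)/(-2*w^2 + 5*w + 7)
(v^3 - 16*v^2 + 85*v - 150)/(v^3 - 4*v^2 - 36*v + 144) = (v^2 - 10*v + 25)/(v^2 + 2*v - 24)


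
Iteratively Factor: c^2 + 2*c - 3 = (c + 3)*(c - 1)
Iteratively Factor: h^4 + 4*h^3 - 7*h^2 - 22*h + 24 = (h + 3)*(h^3 + h^2 - 10*h + 8) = (h + 3)*(h + 4)*(h^2 - 3*h + 2) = (h - 2)*(h + 3)*(h + 4)*(h - 1)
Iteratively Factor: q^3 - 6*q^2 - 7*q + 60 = (q + 3)*(q^2 - 9*q + 20) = (q - 5)*(q + 3)*(q - 4)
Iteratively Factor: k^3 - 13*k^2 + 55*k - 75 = (k - 5)*(k^2 - 8*k + 15) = (k - 5)*(k - 3)*(k - 5)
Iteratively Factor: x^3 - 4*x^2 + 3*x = (x - 1)*(x^2 - 3*x) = (x - 3)*(x - 1)*(x)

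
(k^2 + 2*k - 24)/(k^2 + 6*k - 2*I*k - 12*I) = (k - 4)/(k - 2*I)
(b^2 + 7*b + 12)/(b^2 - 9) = (b + 4)/(b - 3)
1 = 1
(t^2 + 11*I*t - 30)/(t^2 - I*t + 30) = (t + 6*I)/(t - 6*I)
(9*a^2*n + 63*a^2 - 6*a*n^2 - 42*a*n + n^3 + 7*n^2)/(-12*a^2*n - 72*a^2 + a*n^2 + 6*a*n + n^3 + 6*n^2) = (-3*a*n - 21*a + n^2 + 7*n)/(4*a*n + 24*a + n^2 + 6*n)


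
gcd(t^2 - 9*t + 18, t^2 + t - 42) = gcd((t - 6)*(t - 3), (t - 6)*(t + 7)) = t - 6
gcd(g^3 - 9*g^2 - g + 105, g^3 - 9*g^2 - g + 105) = g^3 - 9*g^2 - g + 105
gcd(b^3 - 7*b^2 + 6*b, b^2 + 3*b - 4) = b - 1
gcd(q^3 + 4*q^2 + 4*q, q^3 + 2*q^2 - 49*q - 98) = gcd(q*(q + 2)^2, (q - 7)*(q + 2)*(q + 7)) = q + 2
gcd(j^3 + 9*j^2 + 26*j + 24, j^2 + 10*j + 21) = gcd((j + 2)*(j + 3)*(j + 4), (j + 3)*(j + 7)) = j + 3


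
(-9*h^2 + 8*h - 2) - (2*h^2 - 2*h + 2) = -11*h^2 + 10*h - 4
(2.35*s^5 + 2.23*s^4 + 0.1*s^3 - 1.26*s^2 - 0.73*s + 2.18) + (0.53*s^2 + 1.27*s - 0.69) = 2.35*s^5 + 2.23*s^4 + 0.1*s^3 - 0.73*s^2 + 0.54*s + 1.49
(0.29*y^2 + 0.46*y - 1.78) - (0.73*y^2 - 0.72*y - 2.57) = -0.44*y^2 + 1.18*y + 0.79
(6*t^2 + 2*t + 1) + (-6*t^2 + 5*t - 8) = 7*t - 7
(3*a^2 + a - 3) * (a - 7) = 3*a^3 - 20*a^2 - 10*a + 21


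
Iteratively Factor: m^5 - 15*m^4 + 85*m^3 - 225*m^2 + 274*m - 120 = (m - 3)*(m^4 - 12*m^3 + 49*m^2 - 78*m + 40) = (m - 5)*(m - 3)*(m^3 - 7*m^2 + 14*m - 8) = (m - 5)*(m - 3)*(m - 2)*(m^2 - 5*m + 4) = (m - 5)*(m - 4)*(m - 3)*(m - 2)*(m - 1)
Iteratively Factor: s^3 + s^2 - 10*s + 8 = (s - 2)*(s^2 + 3*s - 4) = (s - 2)*(s - 1)*(s + 4)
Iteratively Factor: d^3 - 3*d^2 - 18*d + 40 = (d - 2)*(d^2 - d - 20) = (d - 5)*(d - 2)*(d + 4)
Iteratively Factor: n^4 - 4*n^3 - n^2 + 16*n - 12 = (n - 1)*(n^3 - 3*n^2 - 4*n + 12) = (n - 1)*(n + 2)*(n^2 - 5*n + 6) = (n - 2)*(n - 1)*(n + 2)*(n - 3)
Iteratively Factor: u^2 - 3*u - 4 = (u + 1)*(u - 4)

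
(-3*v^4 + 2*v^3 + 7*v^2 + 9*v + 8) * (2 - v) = 3*v^5 - 8*v^4 - 3*v^3 + 5*v^2 + 10*v + 16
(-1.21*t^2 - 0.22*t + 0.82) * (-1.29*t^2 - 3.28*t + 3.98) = 1.5609*t^4 + 4.2526*t^3 - 5.152*t^2 - 3.5652*t + 3.2636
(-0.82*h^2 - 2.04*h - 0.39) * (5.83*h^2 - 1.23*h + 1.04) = -4.7806*h^4 - 10.8846*h^3 - 0.6173*h^2 - 1.6419*h - 0.4056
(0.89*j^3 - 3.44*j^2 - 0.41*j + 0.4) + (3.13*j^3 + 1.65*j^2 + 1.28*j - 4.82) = 4.02*j^3 - 1.79*j^2 + 0.87*j - 4.42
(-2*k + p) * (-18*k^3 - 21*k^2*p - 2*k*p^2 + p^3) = 36*k^4 + 24*k^3*p - 17*k^2*p^2 - 4*k*p^3 + p^4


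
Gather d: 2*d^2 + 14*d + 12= 2*d^2 + 14*d + 12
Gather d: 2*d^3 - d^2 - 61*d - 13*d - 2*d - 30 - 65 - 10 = 2*d^3 - d^2 - 76*d - 105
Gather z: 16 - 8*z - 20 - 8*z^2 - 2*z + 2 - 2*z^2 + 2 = -10*z^2 - 10*z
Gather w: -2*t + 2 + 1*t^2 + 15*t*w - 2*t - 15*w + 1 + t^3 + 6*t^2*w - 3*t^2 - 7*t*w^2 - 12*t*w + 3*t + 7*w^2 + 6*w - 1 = t^3 - 2*t^2 - t + w^2*(7 - 7*t) + w*(6*t^2 + 3*t - 9) + 2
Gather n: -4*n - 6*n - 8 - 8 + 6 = -10*n - 10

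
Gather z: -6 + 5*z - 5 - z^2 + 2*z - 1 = -z^2 + 7*z - 12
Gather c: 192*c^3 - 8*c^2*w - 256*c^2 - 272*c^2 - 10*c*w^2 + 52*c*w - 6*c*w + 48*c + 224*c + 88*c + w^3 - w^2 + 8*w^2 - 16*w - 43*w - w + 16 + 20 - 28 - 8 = 192*c^3 + c^2*(-8*w - 528) + c*(-10*w^2 + 46*w + 360) + w^3 + 7*w^2 - 60*w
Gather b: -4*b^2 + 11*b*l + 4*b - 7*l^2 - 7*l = -4*b^2 + b*(11*l + 4) - 7*l^2 - 7*l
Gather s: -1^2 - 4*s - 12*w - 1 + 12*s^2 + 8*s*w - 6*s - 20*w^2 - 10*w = 12*s^2 + s*(8*w - 10) - 20*w^2 - 22*w - 2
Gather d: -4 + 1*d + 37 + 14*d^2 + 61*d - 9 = 14*d^2 + 62*d + 24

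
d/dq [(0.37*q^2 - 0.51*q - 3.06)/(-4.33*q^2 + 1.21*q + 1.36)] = (-1.7606*q^2 - 25.4932*q + 3.009)/(18.7489*q^4 - 10.4786*q^3 - 10.3135*q^2 + 3.2912*q + 1.8496)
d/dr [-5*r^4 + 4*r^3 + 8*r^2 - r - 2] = -20*r^3 + 12*r^2 + 16*r - 1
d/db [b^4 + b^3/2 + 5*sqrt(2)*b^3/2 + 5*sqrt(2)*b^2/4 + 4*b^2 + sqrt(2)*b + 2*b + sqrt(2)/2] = 4*b^3 + 3*b^2/2 + 15*sqrt(2)*b^2/2 + 5*sqrt(2)*b/2 + 8*b + sqrt(2) + 2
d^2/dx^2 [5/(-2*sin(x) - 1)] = 10*(2*sin(x)^2 - sin(x) - 4)/(2*sin(x) + 1)^3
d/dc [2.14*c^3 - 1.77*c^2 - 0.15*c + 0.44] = 6.42*c^2 - 3.54*c - 0.15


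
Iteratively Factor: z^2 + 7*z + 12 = (z + 3)*(z + 4)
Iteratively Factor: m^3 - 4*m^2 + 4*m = (m - 2)*(m^2 - 2*m) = m*(m - 2)*(m - 2)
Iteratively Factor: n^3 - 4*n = (n)*(n^2 - 4) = n*(n + 2)*(n - 2)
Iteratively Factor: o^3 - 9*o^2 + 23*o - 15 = (o - 3)*(o^2 - 6*o + 5) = (o - 5)*(o - 3)*(o - 1)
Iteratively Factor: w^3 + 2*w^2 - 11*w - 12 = (w + 4)*(w^2 - 2*w - 3) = (w - 3)*(w + 4)*(w + 1)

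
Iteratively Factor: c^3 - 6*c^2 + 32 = (c - 4)*(c^2 - 2*c - 8) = (c - 4)^2*(c + 2)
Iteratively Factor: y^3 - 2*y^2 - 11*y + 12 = (y + 3)*(y^2 - 5*y + 4) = (y - 1)*(y + 3)*(y - 4)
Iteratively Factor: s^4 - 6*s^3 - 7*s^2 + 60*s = (s + 3)*(s^3 - 9*s^2 + 20*s) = (s - 5)*(s + 3)*(s^2 - 4*s) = (s - 5)*(s - 4)*(s + 3)*(s)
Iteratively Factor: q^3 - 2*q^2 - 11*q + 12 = (q + 3)*(q^2 - 5*q + 4) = (q - 4)*(q + 3)*(q - 1)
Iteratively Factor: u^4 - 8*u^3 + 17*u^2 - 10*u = (u - 1)*(u^3 - 7*u^2 + 10*u) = (u - 5)*(u - 1)*(u^2 - 2*u) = (u - 5)*(u - 2)*(u - 1)*(u)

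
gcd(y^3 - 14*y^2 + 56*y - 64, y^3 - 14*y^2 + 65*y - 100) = y - 4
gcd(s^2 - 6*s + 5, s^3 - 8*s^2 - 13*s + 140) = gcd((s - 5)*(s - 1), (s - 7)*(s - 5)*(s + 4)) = s - 5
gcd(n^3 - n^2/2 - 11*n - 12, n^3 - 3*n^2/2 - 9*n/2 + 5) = n + 2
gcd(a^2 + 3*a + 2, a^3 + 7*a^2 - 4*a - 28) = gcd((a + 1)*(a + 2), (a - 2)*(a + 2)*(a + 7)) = a + 2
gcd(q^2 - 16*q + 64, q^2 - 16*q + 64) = q^2 - 16*q + 64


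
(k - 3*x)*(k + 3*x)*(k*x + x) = k^3*x + k^2*x - 9*k*x^3 - 9*x^3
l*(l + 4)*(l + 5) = l^3 + 9*l^2 + 20*l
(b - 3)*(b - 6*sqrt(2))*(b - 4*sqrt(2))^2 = b^4 - 14*sqrt(2)*b^3 - 3*b^3 + 42*sqrt(2)*b^2 + 128*b^2 - 384*b - 192*sqrt(2)*b + 576*sqrt(2)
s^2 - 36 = (s - 6)*(s + 6)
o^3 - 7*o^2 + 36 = (o - 6)*(o - 3)*(o + 2)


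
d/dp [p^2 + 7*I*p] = 2*p + 7*I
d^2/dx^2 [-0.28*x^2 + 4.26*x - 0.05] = -0.560000000000000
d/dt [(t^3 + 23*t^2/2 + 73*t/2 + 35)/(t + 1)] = (4*t^3 + 29*t^2 + 46*t + 3)/(2*(t^2 + 2*t + 1))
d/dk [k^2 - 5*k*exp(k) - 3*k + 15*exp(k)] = -5*k*exp(k) + 2*k + 10*exp(k) - 3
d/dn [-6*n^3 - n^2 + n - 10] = -18*n^2 - 2*n + 1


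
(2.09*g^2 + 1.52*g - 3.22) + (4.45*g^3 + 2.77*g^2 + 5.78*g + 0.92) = 4.45*g^3 + 4.86*g^2 + 7.3*g - 2.3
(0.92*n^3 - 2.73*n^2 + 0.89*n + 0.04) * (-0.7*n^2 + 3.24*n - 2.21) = -0.644*n^5 + 4.8918*n^4 - 11.5014*n^3 + 8.8889*n^2 - 1.8373*n - 0.0884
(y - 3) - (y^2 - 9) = -y^2 + y + 6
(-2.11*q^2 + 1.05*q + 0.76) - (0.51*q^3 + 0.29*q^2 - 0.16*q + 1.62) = -0.51*q^3 - 2.4*q^2 + 1.21*q - 0.86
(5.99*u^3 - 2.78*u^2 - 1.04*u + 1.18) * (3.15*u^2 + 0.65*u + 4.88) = 18.8685*u^5 - 4.8635*u^4 + 24.1482*u^3 - 10.5254*u^2 - 4.3082*u + 5.7584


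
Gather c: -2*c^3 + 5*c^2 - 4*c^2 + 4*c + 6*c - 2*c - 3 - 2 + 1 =-2*c^3 + c^2 + 8*c - 4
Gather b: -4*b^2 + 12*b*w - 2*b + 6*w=-4*b^2 + b*(12*w - 2) + 6*w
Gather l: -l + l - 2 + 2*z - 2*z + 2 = 0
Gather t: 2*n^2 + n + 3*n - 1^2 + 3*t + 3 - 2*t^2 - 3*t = 2*n^2 + 4*n - 2*t^2 + 2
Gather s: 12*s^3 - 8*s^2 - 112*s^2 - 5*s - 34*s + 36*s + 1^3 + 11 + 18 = 12*s^3 - 120*s^2 - 3*s + 30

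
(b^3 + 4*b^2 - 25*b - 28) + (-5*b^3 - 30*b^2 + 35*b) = -4*b^3 - 26*b^2 + 10*b - 28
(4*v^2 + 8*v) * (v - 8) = 4*v^3 - 24*v^2 - 64*v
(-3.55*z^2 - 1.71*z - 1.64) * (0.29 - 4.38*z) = 15.549*z^3 + 6.4603*z^2 + 6.6873*z - 0.4756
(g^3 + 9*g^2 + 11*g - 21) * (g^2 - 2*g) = g^5 + 7*g^4 - 7*g^3 - 43*g^2 + 42*g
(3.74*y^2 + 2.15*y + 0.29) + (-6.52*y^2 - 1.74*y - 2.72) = -2.78*y^2 + 0.41*y - 2.43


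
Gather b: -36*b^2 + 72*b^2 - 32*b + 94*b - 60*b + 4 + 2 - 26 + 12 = 36*b^2 + 2*b - 8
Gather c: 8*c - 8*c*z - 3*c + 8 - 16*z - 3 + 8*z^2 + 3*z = c*(5 - 8*z) + 8*z^2 - 13*z + 5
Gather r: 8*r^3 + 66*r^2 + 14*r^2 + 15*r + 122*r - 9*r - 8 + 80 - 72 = 8*r^3 + 80*r^2 + 128*r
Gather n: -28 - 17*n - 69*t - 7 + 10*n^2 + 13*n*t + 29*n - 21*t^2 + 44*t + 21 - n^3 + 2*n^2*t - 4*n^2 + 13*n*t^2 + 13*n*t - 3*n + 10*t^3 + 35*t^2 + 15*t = -n^3 + n^2*(2*t + 6) + n*(13*t^2 + 26*t + 9) + 10*t^3 + 14*t^2 - 10*t - 14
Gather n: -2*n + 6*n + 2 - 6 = 4*n - 4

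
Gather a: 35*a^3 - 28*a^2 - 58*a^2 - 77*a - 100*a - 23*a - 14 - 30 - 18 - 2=35*a^3 - 86*a^2 - 200*a - 64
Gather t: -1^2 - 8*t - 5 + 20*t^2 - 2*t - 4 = 20*t^2 - 10*t - 10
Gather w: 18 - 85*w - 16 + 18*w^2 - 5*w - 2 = 18*w^2 - 90*w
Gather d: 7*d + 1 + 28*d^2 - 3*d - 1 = 28*d^2 + 4*d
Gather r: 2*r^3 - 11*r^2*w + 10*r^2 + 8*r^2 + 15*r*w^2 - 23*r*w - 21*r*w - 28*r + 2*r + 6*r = 2*r^3 + r^2*(18 - 11*w) + r*(15*w^2 - 44*w - 20)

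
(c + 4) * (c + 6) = c^2 + 10*c + 24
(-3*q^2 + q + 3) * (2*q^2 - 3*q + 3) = -6*q^4 + 11*q^3 - 6*q^2 - 6*q + 9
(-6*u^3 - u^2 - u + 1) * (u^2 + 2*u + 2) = -6*u^5 - 13*u^4 - 15*u^3 - 3*u^2 + 2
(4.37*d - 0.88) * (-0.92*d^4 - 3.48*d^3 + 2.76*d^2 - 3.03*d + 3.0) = -4.0204*d^5 - 14.398*d^4 + 15.1236*d^3 - 15.6699*d^2 + 15.7764*d - 2.64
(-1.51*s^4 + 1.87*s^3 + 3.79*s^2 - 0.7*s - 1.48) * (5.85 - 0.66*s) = 0.9966*s^5 - 10.0677*s^4 + 8.4381*s^3 + 22.6335*s^2 - 3.1182*s - 8.658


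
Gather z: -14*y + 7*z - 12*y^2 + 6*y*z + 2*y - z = -12*y^2 - 12*y + z*(6*y + 6)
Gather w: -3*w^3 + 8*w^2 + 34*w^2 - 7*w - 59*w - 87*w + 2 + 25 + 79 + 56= -3*w^3 + 42*w^2 - 153*w + 162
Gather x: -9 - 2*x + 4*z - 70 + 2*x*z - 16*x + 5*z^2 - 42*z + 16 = x*(2*z - 18) + 5*z^2 - 38*z - 63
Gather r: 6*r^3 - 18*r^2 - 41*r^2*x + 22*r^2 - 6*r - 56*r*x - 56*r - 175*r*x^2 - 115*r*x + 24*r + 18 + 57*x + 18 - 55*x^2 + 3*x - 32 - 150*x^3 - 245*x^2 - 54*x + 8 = 6*r^3 + r^2*(4 - 41*x) + r*(-175*x^2 - 171*x - 38) - 150*x^3 - 300*x^2 + 6*x + 12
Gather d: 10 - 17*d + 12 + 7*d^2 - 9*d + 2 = 7*d^2 - 26*d + 24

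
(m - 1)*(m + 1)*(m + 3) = m^3 + 3*m^2 - m - 3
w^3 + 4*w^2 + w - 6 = (w - 1)*(w + 2)*(w + 3)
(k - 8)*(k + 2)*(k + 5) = k^3 - k^2 - 46*k - 80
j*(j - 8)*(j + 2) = j^3 - 6*j^2 - 16*j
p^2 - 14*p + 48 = (p - 8)*(p - 6)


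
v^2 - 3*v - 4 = (v - 4)*(v + 1)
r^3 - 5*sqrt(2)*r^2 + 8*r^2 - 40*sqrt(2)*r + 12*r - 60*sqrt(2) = (r + 2)*(r + 6)*(r - 5*sqrt(2))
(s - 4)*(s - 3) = s^2 - 7*s + 12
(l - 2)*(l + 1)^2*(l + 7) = l^4 + 7*l^3 - 3*l^2 - 23*l - 14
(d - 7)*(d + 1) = d^2 - 6*d - 7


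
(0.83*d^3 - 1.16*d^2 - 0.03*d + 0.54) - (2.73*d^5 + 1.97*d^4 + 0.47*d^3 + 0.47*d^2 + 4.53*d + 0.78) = -2.73*d^5 - 1.97*d^4 + 0.36*d^3 - 1.63*d^2 - 4.56*d - 0.24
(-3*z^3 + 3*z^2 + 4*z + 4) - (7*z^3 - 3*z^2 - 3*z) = -10*z^3 + 6*z^2 + 7*z + 4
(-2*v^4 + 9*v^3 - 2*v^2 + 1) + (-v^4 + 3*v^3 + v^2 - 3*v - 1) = -3*v^4 + 12*v^3 - v^2 - 3*v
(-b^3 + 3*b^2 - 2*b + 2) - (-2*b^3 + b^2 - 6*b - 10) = b^3 + 2*b^2 + 4*b + 12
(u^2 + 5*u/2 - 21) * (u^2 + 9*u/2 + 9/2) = u^4 + 7*u^3 - 21*u^2/4 - 333*u/4 - 189/2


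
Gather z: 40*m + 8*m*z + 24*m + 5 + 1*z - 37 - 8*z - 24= 64*m + z*(8*m - 7) - 56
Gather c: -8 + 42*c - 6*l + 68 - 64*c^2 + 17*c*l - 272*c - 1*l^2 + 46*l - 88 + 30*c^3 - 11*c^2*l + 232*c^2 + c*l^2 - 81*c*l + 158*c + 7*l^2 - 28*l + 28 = 30*c^3 + c^2*(168 - 11*l) + c*(l^2 - 64*l - 72) + 6*l^2 + 12*l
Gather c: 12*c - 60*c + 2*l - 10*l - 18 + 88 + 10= -48*c - 8*l + 80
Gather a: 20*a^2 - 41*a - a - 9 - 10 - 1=20*a^2 - 42*a - 20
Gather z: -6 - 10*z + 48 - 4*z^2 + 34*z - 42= -4*z^2 + 24*z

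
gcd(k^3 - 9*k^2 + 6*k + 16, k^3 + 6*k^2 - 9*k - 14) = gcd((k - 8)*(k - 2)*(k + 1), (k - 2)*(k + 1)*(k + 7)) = k^2 - k - 2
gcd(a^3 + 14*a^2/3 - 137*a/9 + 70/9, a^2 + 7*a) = a + 7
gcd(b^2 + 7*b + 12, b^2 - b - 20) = b + 4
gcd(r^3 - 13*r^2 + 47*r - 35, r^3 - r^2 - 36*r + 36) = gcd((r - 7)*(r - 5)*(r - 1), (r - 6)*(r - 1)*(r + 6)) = r - 1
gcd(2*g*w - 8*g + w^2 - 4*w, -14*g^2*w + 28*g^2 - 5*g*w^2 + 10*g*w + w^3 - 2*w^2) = 2*g + w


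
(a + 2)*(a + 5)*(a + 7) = a^3 + 14*a^2 + 59*a + 70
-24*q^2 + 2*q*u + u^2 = (-4*q + u)*(6*q + u)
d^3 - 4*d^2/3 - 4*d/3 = d*(d - 2)*(d + 2/3)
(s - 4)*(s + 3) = s^2 - s - 12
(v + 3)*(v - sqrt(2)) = v^2 - sqrt(2)*v + 3*v - 3*sqrt(2)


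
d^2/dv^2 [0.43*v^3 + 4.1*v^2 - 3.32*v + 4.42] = 2.58*v + 8.2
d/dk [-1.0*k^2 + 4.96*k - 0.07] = 4.96 - 2.0*k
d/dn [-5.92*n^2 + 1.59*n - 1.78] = 1.59 - 11.84*n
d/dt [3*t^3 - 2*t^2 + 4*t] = 9*t^2 - 4*t + 4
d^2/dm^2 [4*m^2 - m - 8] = 8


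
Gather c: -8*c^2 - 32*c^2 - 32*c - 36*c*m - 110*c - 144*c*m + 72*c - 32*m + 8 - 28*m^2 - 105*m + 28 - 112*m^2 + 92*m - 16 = -40*c^2 + c*(-180*m - 70) - 140*m^2 - 45*m + 20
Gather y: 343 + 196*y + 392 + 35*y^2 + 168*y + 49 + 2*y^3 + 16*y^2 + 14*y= 2*y^3 + 51*y^2 + 378*y + 784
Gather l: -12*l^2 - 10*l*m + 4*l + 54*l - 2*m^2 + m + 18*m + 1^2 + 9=-12*l^2 + l*(58 - 10*m) - 2*m^2 + 19*m + 10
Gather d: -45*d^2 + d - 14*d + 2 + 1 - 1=-45*d^2 - 13*d + 2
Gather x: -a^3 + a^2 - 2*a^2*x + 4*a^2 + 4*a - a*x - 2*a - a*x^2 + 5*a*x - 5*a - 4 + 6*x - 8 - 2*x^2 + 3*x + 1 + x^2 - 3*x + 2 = -a^3 + 5*a^2 - 3*a + x^2*(-a - 1) + x*(-2*a^2 + 4*a + 6) - 9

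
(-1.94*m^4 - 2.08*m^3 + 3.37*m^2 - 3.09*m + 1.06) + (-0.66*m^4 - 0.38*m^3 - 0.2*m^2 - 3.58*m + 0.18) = -2.6*m^4 - 2.46*m^3 + 3.17*m^2 - 6.67*m + 1.24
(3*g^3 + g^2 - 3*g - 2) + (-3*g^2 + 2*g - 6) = 3*g^3 - 2*g^2 - g - 8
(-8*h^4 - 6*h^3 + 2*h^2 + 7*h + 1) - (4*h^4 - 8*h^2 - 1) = -12*h^4 - 6*h^3 + 10*h^2 + 7*h + 2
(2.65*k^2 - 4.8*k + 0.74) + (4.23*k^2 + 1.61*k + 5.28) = 6.88*k^2 - 3.19*k + 6.02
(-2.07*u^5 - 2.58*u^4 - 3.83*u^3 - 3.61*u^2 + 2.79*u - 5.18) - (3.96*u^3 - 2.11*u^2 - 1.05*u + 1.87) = -2.07*u^5 - 2.58*u^4 - 7.79*u^3 - 1.5*u^2 + 3.84*u - 7.05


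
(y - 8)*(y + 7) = y^2 - y - 56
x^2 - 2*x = x*(x - 2)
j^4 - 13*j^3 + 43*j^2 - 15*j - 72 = (j - 8)*(j - 3)^2*(j + 1)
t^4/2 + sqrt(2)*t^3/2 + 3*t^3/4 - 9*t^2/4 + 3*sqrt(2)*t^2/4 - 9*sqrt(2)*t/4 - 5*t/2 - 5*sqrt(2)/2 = (t/2 + 1/2)*(t - 2)*(t + 5/2)*(t + sqrt(2))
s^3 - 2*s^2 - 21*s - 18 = (s - 6)*(s + 1)*(s + 3)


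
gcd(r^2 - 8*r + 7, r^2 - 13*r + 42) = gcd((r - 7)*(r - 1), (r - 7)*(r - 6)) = r - 7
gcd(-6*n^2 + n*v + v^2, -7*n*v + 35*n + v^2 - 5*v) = 1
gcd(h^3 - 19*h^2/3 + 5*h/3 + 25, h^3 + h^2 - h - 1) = 1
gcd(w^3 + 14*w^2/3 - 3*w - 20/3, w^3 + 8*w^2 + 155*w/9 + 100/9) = w + 5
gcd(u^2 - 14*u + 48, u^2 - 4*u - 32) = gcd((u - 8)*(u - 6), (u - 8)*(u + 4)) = u - 8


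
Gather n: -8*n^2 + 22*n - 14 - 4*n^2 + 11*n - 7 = -12*n^2 + 33*n - 21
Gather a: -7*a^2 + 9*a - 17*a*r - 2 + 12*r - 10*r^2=-7*a^2 + a*(9 - 17*r) - 10*r^2 + 12*r - 2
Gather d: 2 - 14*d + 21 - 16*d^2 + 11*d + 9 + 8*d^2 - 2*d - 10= -8*d^2 - 5*d + 22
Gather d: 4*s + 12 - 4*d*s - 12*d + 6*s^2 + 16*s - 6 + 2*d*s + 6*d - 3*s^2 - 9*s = d*(-2*s - 6) + 3*s^2 + 11*s + 6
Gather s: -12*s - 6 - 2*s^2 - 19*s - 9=-2*s^2 - 31*s - 15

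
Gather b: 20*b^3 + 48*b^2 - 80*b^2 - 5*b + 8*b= 20*b^3 - 32*b^2 + 3*b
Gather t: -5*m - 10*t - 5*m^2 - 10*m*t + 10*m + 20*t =-5*m^2 + 5*m + t*(10 - 10*m)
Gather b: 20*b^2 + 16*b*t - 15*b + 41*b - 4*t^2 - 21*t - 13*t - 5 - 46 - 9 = 20*b^2 + b*(16*t + 26) - 4*t^2 - 34*t - 60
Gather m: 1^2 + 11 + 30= 42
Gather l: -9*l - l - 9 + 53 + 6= 50 - 10*l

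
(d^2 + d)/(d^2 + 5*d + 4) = d/(d + 4)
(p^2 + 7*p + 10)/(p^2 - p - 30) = (p + 2)/(p - 6)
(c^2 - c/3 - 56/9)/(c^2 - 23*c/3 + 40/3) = (c + 7/3)/(c - 5)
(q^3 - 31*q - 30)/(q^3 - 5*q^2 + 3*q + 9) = (q^2 - q - 30)/(q^2 - 6*q + 9)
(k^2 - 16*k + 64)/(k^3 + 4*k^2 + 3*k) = (k^2 - 16*k + 64)/(k*(k^2 + 4*k + 3))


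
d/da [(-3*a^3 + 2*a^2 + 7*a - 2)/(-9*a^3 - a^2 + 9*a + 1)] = (21*a^4 + 72*a^3 - 38*a^2 + 25)/(81*a^6 + 18*a^5 - 161*a^4 - 36*a^3 + 79*a^2 + 18*a + 1)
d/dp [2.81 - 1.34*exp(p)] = -1.34*exp(p)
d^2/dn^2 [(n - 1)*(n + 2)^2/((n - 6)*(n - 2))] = 8*(19*n^3 - 102*n^2 + 132*n + 56)/(n^6 - 24*n^5 + 228*n^4 - 1088*n^3 + 2736*n^2 - 3456*n + 1728)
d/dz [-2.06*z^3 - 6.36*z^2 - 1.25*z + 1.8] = -6.18*z^2 - 12.72*z - 1.25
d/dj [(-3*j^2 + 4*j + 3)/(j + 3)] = 3*(-j^2 - 6*j + 3)/(j^2 + 6*j + 9)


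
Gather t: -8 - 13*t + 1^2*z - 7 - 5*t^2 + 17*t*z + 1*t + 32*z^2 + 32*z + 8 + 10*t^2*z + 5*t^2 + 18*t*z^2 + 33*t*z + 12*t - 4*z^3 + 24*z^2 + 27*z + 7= 10*t^2*z + t*(18*z^2 + 50*z) - 4*z^3 + 56*z^2 + 60*z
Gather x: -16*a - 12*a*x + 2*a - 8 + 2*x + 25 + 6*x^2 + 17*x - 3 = -14*a + 6*x^2 + x*(19 - 12*a) + 14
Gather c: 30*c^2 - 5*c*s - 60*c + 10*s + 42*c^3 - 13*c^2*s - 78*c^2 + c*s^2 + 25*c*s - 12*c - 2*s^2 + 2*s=42*c^3 + c^2*(-13*s - 48) + c*(s^2 + 20*s - 72) - 2*s^2 + 12*s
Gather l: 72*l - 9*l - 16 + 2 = 63*l - 14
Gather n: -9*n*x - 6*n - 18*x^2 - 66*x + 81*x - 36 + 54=n*(-9*x - 6) - 18*x^2 + 15*x + 18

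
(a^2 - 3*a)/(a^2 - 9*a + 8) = a*(a - 3)/(a^2 - 9*a + 8)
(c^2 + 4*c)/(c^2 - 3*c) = (c + 4)/(c - 3)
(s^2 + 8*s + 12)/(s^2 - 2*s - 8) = (s + 6)/(s - 4)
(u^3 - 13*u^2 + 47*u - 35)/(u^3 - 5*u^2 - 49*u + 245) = (u - 1)/(u + 7)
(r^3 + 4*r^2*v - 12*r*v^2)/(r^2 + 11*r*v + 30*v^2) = r*(r - 2*v)/(r + 5*v)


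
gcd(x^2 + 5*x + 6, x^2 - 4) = x + 2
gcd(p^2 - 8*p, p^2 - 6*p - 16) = p - 8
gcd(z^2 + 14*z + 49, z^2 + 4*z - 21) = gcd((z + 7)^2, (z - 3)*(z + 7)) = z + 7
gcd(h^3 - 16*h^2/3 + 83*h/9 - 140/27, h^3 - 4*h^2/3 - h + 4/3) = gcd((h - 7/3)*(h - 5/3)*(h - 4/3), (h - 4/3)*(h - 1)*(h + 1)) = h - 4/3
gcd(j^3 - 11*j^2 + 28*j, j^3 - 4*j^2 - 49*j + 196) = j^2 - 11*j + 28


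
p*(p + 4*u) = p^2 + 4*p*u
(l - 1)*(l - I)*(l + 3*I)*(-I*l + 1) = -I*l^4 + 3*l^3 + I*l^3 - 3*l^2 - I*l^2 + 3*l + I*l - 3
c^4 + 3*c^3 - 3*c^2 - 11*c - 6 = (c - 2)*(c + 1)^2*(c + 3)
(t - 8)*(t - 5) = t^2 - 13*t + 40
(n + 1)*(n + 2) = n^2 + 3*n + 2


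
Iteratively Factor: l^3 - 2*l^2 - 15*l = (l + 3)*(l^2 - 5*l) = (l - 5)*(l + 3)*(l)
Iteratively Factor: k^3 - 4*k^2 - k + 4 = (k + 1)*(k^2 - 5*k + 4) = (k - 4)*(k + 1)*(k - 1)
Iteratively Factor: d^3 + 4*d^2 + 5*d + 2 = (d + 1)*(d^2 + 3*d + 2) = (d + 1)*(d + 2)*(d + 1)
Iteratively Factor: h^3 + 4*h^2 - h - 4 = (h + 1)*(h^2 + 3*h - 4) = (h + 1)*(h + 4)*(h - 1)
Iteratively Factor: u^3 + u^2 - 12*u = (u + 4)*(u^2 - 3*u) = (u - 3)*(u + 4)*(u)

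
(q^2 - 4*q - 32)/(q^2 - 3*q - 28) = (q - 8)/(q - 7)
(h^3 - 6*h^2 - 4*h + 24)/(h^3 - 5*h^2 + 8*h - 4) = (h^2 - 4*h - 12)/(h^2 - 3*h + 2)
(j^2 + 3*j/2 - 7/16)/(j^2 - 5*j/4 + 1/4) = (j + 7/4)/(j - 1)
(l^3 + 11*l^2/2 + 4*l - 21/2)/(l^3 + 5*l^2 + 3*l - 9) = (l + 7/2)/(l + 3)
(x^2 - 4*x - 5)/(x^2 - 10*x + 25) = (x + 1)/(x - 5)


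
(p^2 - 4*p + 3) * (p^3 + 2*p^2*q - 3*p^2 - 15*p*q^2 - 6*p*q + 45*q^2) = p^5 + 2*p^4*q - 7*p^4 - 15*p^3*q^2 - 14*p^3*q + 15*p^3 + 105*p^2*q^2 + 30*p^2*q - 9*p^2 - 225*p*q^2 - 18*p*q + 135*q^2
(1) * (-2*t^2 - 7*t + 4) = -2*t^2 - 7*t + 4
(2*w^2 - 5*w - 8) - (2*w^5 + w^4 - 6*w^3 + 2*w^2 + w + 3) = -2*w^5 - w^4 + 6*w^3 - 6*w - 11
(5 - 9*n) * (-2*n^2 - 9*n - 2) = 18*n^3 + 71*n^2 - 27*n - 10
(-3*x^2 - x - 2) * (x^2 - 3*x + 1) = -3*x^4 + 8*x^3 - 2*x^2 + 5*x - 2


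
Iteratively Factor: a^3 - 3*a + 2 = (a - 1)*(a^2 + a - 2) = (a - 1)*(a + 2)*(a - 1)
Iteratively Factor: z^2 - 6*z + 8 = (z - 4)*(z - 2)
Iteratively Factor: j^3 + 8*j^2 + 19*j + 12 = (j + 4)*(j^2 + 4*j + 3) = (j + 1)*(j + 4)*(j + 3)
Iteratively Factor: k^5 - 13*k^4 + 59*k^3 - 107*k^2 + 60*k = (k - 5)*(k^4 - 8*k^3 + 19*k^2 - 12*k) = (k - 5)*(k - 4)*(k^3 - 4*k^2 + 3*k) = k*(k - 5)*(k - 4)*(k^2 - 4*k + 3) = k*(k - 5)*(k - 4)*(k - 1)*(k - 3)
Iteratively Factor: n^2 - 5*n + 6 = (n - 2)*(n - 3)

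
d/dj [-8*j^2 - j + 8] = -16*j - 1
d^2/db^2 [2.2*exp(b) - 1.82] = 2.2*exp(b)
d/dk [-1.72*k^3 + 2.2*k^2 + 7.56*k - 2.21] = -5.16*k^2 + 4.4*k + 7.56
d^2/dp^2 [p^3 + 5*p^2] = 6*p + 10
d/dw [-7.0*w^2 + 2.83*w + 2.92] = 2.83 - 14.0*w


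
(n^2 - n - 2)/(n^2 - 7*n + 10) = (n + 1)/(n - 5)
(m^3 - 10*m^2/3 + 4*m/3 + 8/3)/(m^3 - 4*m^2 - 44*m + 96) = (3*m^2 - 4*m - 4)/(3*(m^2 - 2*m - 48))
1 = 1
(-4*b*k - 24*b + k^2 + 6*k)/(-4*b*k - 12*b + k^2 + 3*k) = (k + 6)/(k + 3)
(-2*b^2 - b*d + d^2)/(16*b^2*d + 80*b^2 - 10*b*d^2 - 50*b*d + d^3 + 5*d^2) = (-b - d)/(8*b*d + 40*b - d^2 - 5*d)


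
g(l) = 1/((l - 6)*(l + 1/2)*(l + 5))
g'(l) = -1/((l - 6)*(l + 1/2)*(l + 5)^2) - 1/((l - 6)*(l + 1/2)^2*(l + 5)) - 1/((l - 6)^2*(l + 1/2)*(l + 5)) = 2*(-6*l^2 + 2*l + 61)/(4*l^6 - 4*l^5 - 243*l^4 + 2*l^3 + 3781*l^2 + 3660*l + 900)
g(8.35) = 0.00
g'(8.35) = -0.00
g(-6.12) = -0.01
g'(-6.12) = -0.02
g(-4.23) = 0.03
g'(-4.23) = -0.03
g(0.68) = -0.03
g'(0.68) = 0.02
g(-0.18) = -0.10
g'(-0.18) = 0.33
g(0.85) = -0.02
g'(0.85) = 0.02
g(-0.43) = -0.49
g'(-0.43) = 6.98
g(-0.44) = -0.57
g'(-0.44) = 9.50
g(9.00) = 0.00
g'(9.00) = 0.00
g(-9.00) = 0.00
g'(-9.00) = 0.00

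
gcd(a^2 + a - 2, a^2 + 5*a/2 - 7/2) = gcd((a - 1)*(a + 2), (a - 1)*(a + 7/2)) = a - 1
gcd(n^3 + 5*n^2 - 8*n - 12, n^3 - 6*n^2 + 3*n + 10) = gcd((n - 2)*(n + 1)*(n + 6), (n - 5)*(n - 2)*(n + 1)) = n^2 - n - 2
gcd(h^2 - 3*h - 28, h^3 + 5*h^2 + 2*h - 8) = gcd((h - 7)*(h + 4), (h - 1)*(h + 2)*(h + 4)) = h + 4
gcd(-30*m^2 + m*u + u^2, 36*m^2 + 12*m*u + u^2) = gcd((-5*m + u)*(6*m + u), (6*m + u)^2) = 6*m + u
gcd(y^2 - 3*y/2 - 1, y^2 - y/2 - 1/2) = y + 1/2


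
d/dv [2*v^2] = 4*v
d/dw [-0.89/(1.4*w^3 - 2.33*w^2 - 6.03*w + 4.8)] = (3.738*w^2 - 4.1474*w - 5.3667)/(1.4*w^3 - 2.33*w^2 - 6.03*w + 4.8)^2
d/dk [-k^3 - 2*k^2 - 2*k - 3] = -3*k^2 - 4*k - 2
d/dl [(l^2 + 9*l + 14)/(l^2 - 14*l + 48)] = (-23*l^2 + 68*l + 628)/(l^4 - 28*l^3 + 292*l^2 - 1344*l + 2304)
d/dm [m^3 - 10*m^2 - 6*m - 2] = 3*m^2 - 20*m - 6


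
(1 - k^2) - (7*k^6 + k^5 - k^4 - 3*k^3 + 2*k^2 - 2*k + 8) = -7*k^6 - k^5 + k^4 + 3*k^3 - 3*k^2 + 2*k - 7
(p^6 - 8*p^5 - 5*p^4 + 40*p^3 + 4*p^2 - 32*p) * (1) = p^6 - 8*p^5 - 5*p^4 + 40*p^3 + 4*p^2 - 32*p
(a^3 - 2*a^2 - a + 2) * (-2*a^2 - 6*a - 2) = -2*a^5 - 2*a^4 + 12*a^3 + 6*a^2 - 10*a - 4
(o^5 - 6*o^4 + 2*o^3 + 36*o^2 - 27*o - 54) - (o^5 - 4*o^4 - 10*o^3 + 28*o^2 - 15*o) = -2*o^4 + 12*o^3 + 8*o^2 - 12*o - 54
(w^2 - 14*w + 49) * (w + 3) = w^3 - 11*w^2 + 7*w + 147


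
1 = 1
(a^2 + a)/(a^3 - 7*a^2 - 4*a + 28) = a*(a + 1)/(a^3 - 7*a^2 - 4*a + 28)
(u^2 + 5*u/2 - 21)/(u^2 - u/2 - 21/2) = (u + 6)/(u + 3)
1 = 1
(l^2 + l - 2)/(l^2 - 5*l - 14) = (l - 1)/(l - 7)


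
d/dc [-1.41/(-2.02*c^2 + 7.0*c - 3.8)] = (9.87 - 5.6964*c)/(2.02*c^2 - 7.0*c + 3.8)^2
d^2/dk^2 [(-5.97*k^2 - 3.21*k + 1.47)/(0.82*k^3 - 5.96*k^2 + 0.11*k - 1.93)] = (-8.02845600000001*k^6 - 12.950424*k^5 + 109.219572*k^4 - 482.518104*k^3 + 665.16462*k^2 + 229.720068*k - 79.62093)/(0.551368*k^9 - 12.022512*k^8 + 87.605028*k^7 - 218.827484*k^6 + 68.34567*k^5 - 206.930928*k^4 + 16.756433*k^3 - 66.671271*k^2 + 1.229217*k - 7.189057)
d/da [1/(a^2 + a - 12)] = (-2*a - 1)/(a^2 + a - 12)^2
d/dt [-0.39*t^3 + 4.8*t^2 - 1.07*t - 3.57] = -1.17*t^2 + 9.6*t - 1.07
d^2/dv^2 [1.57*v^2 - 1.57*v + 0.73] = 3.14000000000000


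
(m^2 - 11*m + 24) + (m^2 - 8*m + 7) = 2*m^2 - 19*m + 31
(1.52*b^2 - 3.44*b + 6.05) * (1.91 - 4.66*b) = -7.0832*b^3 + 18.9336*b^2 - 34.7634*b + 11.5555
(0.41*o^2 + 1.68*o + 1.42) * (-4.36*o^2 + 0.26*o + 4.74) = -1.7876*o^4 - 7.2182*o^3 - 3.811*o^2 + 8.3324*o + 6.7308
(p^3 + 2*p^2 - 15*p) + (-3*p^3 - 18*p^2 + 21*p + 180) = -2*p^3 - 16*p^2 + 6*p + 180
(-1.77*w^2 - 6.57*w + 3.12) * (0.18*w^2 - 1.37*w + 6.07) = -0.3186*w^4 + 1.2423*w^3 - 1.1814*w^2 - 44.1543*w + 18.9384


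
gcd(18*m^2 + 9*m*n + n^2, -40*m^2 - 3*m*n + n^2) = 1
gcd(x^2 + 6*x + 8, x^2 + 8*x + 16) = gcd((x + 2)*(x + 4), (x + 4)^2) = x + 4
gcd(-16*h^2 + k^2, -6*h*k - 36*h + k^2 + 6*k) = 1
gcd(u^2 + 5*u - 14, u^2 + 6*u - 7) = u + 7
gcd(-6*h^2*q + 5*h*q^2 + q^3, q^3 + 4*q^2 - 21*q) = q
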